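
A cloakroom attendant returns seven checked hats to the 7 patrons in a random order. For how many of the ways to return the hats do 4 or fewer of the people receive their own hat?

5018

# with exactly i fixed is C(7,i)·!(7-i); sum over i=0..4:
  i=0: C(7,0)·!7 = 1·1854 = 1854
  i=1: C(7,1)·!6 = 7·265 = 1855
  i=2: C(7,2)·!5 = 21·44 = 924
  i=3: C(7,3)·!4 = 35·9 = 315
  i=4: C(7,4)·!3 = 35·2 = 70
Total = 5018.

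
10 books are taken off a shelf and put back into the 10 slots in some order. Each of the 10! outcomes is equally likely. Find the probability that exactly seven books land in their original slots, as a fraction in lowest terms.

Favorable outcomes: C(10,7)·!3 = 120·2 = 240.
Total outcomes: 10! = 3628800.
Probability = 240/3628800 = 1/15120.

1/15120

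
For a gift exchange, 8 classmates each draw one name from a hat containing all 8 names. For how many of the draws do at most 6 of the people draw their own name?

40319

Sum C(8,i)·!(8-i) for i = 0..6:
  i=0: C(8,0)·!8 = 1·14833 = 14833
  i=1: C(8,1)·!7 = 8·1854 = 14832
  i=2: C(8,2)·!6 = 28·265 = 7420
  i=3: C(8,3)·!5 = 56·44 = 2464
  i=4: C(8,4)·!4 = 70·9 = 630
  i=5: C(8,5)·!3 = 56·2 = 112
  i=6: C(8,6)·!2 = 28·1 = 28
Total = 40319.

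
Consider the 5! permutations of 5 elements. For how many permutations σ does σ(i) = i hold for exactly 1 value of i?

45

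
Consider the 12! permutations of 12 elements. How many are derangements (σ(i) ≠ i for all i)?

!12 = 12! · Σ_{k=0}^{12} (-1)^k/k!
= 12! - 12!/1! + 12!/2! - 12!/3! + 12!/4! - 12!/5! + 12!/6! - 12!/7! + 12!/8! - 12!/9! + 12!/10! - 12!/11! + 12!/12!
= 479001600 - 479001600 + 239500800 - 79833600 + 19958400 - 3991680 + 665280 - 95040 + 11880 - 1320 + 132 - 12 + 1
= 176214841

176214841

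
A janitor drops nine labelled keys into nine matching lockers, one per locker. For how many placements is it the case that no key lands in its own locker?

133496

The number of derangements of 9 is !9 = Σ_{k=0}^{9} (-1)^k·9!/k!
= 9! - 9!/1! + 9!/2! - 9!/3! + 9!/4! - 9!/5! + 9!/6! - 9!/7! + 9!/8! - 9!/9!
= 362880 - 362880 + 181440 - 60480 + 15120 - 3024 + 504 - 72 + 9 - 1
= 133496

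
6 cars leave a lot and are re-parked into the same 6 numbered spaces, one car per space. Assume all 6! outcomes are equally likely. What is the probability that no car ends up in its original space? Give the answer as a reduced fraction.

Favorable outcomes: !6 = 265.
Total outcomes: 6! = 720.
Probability = 265/720 = 53/144.

53/144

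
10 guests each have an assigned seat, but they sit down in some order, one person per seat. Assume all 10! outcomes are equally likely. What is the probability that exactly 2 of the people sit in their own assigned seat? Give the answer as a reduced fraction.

2119/11520

Favorable outcomes: C(10,2)·!8 = 45·14833 = 667485.
Total outcomes: 10! = 3628800.
Probability = 667485/3628800 = 2119/11520.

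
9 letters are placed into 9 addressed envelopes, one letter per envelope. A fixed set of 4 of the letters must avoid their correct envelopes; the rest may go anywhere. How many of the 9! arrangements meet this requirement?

Inclusion-exclusion on the 4 forbidden self-matches:
Σ_{j=0}^{4} (-1)^j C(4,j)(9-j)!
= C(4,0)·9! - C(4,1)·8! + C(4,2)·7! - C(4,3)·6! + C(4,4)·5!
= 362880 - 161280 + 30240 - 2880 + 120
= 229080

229080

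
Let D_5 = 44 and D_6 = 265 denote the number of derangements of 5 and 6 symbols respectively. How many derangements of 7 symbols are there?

1854

D_7 = (7-1)·(D_6 + D_5) = 6·(265 + 44) = 6·309 = 1854.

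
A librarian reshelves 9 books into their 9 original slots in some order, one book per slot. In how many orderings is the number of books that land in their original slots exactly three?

Pick the 3 fixed positions: C(9,3) = 84 ways.
The other 6 form a derangement: !6 = 265.
Total: 84 × 265 = 22260.

22260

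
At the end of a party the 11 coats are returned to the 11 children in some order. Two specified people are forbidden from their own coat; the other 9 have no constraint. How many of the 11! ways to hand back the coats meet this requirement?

33022080

Let A_j be the event that the j-th constrained one is fixed. By inclusion-exclusion over the 2 events:
Σ_{j=0}^{2} (-1)^j C(2,j)(11-j)!
= C(2,0)·11! - C(2,1)·10! + C(2,2)·9!
= 39916800 - 7257600 + 362880
= 33022080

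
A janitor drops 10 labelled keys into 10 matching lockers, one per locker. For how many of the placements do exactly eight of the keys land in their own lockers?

45

Choose which 8 of the 10 are fixed: C(10,8) = 45.
The other 2 form a derangement: !2 = 1.
Total: 45 × 1 = 45.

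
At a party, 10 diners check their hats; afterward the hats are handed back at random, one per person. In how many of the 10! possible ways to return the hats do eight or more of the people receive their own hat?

46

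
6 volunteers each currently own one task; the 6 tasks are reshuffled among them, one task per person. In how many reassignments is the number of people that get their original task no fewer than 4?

16

Sum C(6,i)·!(6-i) for i = 4..6:
  i=4: C(6,4)·!2 = 15·1 = 15
  i=5: C(6,5)·!1 = 6·0 = 0
  i=6: C(6,6)·!0 = 1·1 = 1
Total = 16.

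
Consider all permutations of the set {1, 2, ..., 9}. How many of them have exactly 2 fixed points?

66744

Pick the 2 fixed positions: C(9,2) = 36 ways.
The other 7 form a derangement: !7 = 1854.
Total: 36 × 1854 = 66744.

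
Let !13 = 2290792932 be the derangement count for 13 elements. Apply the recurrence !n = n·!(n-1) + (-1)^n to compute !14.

32071101049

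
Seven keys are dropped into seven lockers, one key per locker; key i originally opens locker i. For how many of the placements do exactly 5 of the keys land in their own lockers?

Pick the 5 fixed positions: C(7,5) = 21 ways.
The remaining 2 must be deranged: !2 = 1.
Total: 21 × 1 = 21.

21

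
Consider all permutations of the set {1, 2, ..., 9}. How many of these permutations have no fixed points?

133496

The number of derangements of 9 is !9 = Σ_{k=0}^{9} (-1)^k·9!/k!
= 9! - 9!/1! + 9!/2! - 9!/3! + 9!/4! - 9!/5! + 9!/6! - 9!/7! + 9!/8! - 9!/9!
= 362880 - 362880 + 181440 - 60480 + 15120 - 3024 + 504 - 72 + 9 - 1
= 133496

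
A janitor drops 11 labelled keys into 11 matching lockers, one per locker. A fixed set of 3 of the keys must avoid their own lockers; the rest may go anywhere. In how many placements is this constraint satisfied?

30078720

Inclusion-exclusion on the 3 forbidden self-matches:
Σ_{j=0}^{3} (-1)^j C(3,j)(11-j)!
= C(3,0)·11! - C(3,1)·10! + C(3,2)·9! - C(3,3)·8!
= 39916800 - 10886400 + 1088640 - 40320
= 30078720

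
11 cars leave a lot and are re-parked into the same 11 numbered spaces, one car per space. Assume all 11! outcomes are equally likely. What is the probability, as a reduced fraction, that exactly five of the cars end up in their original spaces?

53/17280

Favorable outcomes: C(11,5)·!6 = 462·265 = 122430.
Total outcomes: 11! = 39916800.
Probability = 122430/39916800 = 53/17280.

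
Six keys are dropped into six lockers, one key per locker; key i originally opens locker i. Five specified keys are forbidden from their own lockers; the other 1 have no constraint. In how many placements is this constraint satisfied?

Inclusion-exclusion on the 5 forbidden self-matches:
Σ_{j=0}^{5} (-1)^j C(5,j)(6-j)!
= C(5,0)·6! - C(5,1)·5! + C(5,2)·4! - C(5,3)·3! + C(5,4)·2! - C(5,5)·1!
= 720 - 600 + 240 - 60 + 10 - 1
= 309

309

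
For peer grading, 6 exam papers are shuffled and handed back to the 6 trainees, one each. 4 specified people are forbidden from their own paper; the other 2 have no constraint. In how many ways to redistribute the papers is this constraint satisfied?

362

Inclusion-exclusion on the 4 forbidden self-matches:
Σ_{j=0}^{4} (-1)^j C(4,j)(6-j)!
= C(4,0)·6! - C(4,1)·5! + C(4,2)·4! - C(4,3)·3! + C(4,4)·2!
= 720 - 480 + 144 - 24 + 2
= 362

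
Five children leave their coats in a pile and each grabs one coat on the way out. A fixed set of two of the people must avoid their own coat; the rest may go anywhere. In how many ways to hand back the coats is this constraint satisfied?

Let A_j be the event that the j-th constrained one is fixed. By inclusion-exclusion over the 2 events:
Σ_{j=0}^{2} (-1)^j C(2,j)(5-j)!
= C(2,0)·5! - C(2,1)·4! + C(2,2)·3!
= 120 - 48 + 6
= 78

78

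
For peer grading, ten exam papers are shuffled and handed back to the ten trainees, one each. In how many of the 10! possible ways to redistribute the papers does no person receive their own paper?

By inclusion-exclusion, !10 = Σ (-1)^k · 10!/k! for k=0..10
= 10! - 10!/1! + 10!/2! - 10!/3! + 10!/4! - 10!/5! + 10!/6! - 10!/7! + 10!/8! - 10!/9! + 10!/10!
= 3628800 - 3628800 + 1814400 - 604800 + 151200 - 30240 + 5040 - 720 + 90 - 10 + 1
= 1334961

1334961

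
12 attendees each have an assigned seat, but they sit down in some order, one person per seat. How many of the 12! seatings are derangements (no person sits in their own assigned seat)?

176214841

Recurrence: !12 = 11·(!11 + !10).
!12 = 11·(14684570 + 1334961) = 11·16019531 = 176214841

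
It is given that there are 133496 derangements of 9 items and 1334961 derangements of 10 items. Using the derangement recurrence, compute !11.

14684570

!11 = (11-1)·(!10 + !9) = 10·(1334961 + 133496) = 10·1468457 = 14684570.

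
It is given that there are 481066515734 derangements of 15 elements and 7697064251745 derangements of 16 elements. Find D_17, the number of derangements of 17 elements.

130850092279664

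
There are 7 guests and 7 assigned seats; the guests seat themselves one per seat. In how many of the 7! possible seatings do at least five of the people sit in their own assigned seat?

# with exactly i fixed is C(7,i)·!(7-i); sum over i=5..7:
  i=5: C(7,5)·!2 = 21·1 = 21
  i=6: C(7,6)·!1 = 7·0 = 0
  i=7: C(7,7)·!0 = 1·1 = 1
Total = 22.

22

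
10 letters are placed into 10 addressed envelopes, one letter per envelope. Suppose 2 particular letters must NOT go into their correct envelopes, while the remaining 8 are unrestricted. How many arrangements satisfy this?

2943360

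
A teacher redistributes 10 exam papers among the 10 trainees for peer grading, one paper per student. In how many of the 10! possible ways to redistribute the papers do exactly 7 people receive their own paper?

Pick the 7 fixed positions: C(10,7) = 120 ways.
The other 3 form a derangement: !3 = 2.
Total: 120 × 2 = 240.

240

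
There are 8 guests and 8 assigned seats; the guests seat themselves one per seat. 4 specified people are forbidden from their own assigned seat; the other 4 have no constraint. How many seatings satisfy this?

24024

Let A_j be the event that the j-th constrained one is fixed. By inclusion-exclusion over the 4 events:
Σ_{j=0}^{4} (-1)^j C(4,j)(8-j)!
= C(4,0)·8! - C(4,1)·7! + C(4,2)·6! - C(4,3)·5! + C(4,4)·4!
= 40320 - 20160 + 4320 - 480 + 24
= 24024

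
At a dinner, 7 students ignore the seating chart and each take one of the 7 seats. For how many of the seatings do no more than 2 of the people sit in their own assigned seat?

4633

Sum C(7,i)·!(7-i) for i = 0..2:
  i=0: C(7,0)·!7 = 1·1854 = 1854
  i=1: C(7,1)·!6 = 7·265 = 1855
  i=2: C(7,2)·!5 = 21·44 = 924
Total = 4633.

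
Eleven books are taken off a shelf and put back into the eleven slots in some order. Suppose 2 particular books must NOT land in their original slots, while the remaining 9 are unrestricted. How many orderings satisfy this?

Inclusion-exclusion on the 2 forbidden self-matches:
Σ_{j=0}^{2} (-1)^j C(2,j)(11-j)!
= C(2,0)·11! - C(2,1)·10! + C(2,2)·9!
= 39916800 - 7257600 + 362880
= 33022080

33022080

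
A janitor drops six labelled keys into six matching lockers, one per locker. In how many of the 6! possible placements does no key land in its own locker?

!6 is the nearest integer to 6!/e.
6! = 720, and 720/e ≈ 264.87, so !6 = 265.

265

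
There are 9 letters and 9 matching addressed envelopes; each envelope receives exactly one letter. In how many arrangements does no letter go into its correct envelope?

!9 is the nearest integer to 9!/e.
9! = 362880, and 362880/e ≈ 133496.09, so !9 = 133496.

133496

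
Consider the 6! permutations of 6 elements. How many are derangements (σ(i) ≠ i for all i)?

The number of derangements of 6 is !6 = Σ_{k=0}^{6} (-1)^k·6!/k!
= 6! - 6!/1! + 6!/2! - 6!/3! + 6!/4! - 6!/5! + 6!/6!
= 720 - 720 + 360 - 120 + 30 - 6 + 1
= 265

265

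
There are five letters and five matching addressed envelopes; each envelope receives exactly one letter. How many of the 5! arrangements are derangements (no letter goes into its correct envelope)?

44

Recurrence: !5 = 5·!4 + (-1)^5.
!5 = 5·9 - 1 = 44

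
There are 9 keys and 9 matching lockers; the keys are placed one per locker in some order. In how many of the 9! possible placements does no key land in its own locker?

133496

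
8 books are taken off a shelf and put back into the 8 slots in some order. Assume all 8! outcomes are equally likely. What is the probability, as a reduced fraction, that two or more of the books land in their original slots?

2131/8064

Favorable outcomes: Σ_{i≥2} C(8,i)·!(8-i) = 28·265 + 56·44 + 70·9 + 56·2 + 28·1 + 8·0 + 1·1 = 10655.
Total outcomes: 8! = 40320.
Probability = 10655/40320 = 2131/8064.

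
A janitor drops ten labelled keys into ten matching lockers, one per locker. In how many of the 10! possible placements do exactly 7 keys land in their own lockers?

240

Choose which 7 of the 10 are fixed: C(10,7) = 120.
The other 3 form a derangement: !3 = 2.
Total: 120 × 2 = 240.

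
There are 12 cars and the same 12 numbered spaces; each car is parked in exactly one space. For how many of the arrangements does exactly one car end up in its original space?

Choose which one of the 12 is fixed: C(12,1) = 12.
The remaining 11 must be deranged: !11 = 14684570.
Total: 12 × 14684570 = 176214840.

176214840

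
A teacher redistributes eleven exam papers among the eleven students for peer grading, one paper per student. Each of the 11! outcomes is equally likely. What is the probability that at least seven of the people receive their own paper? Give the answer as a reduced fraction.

Favorable outcomes: Σ_{i≥7} C(11,i)·!(11-i) = 330·9 + 165·2 + 55·1 + 11·0 + 1·1 = 3356.
Total outcomes: 11! = 39916800.
Probability = 3356/39916800 = 839/9979200.

839/9979200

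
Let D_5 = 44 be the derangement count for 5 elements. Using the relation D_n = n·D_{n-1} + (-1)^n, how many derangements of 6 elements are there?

D_6 = 6·44 + 1 = 265.

265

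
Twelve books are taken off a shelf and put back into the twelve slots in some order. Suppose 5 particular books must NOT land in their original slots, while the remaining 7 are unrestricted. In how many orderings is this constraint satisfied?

312273360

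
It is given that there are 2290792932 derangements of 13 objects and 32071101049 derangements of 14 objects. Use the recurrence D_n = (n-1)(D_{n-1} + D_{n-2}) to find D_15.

D_15 = (15-1)·(D_14 + D_13) = 14·(32071101049 + 2290792932) = 14·34361893981 = 481066515734.

481066515734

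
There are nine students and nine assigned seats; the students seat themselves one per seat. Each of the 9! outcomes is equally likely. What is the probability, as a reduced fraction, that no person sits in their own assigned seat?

16687/45360

Favorable outcomes: !9 = 133496.
Total outcomes: 9! = 362880.
Probability = 133496/362880 = 16687/45360.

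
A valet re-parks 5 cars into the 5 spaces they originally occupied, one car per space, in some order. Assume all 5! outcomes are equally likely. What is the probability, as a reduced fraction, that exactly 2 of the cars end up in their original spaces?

1/6

Favorable outcomes: C(5,2)·!3 = 10·2 = 20.
Total outcomes: 5! = 120.
Probability = 20/120 = 1/6.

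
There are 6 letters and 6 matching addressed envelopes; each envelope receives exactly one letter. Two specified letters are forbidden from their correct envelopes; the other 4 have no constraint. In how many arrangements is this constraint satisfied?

504

Inclusion-exclusion on the 2 forbidden self-matches:
Σ_{j=0}^{2} (-1)^j C(2,j)(6-j)!
= C(2,0)·6! - C(2,1)·5! + C(2,2)·4!
= 720 - 240 + 24
= 504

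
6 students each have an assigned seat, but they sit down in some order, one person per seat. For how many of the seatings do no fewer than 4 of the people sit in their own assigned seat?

16

Sum C(6,i)·!(6-i) for i = 4..6:
  i=4: C(6,4)·!2 = 15·1 = 15
  i=5: C(6,5)·!1 = 6·0 = 0
  i=6: C(6,6)·!0 = 1·1 = 1
Total = 16.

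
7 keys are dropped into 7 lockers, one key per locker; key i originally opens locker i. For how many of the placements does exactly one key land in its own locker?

1855

Pick the single fixed position: C(7,1) = 7 ways.
The other 6 form a derangement: !6 = 265.
Total: 7 × 265 = 1855.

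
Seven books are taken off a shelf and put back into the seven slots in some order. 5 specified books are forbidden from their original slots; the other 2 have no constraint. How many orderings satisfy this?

2428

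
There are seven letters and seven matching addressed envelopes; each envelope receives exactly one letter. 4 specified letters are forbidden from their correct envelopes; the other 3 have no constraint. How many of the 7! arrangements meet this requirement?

2790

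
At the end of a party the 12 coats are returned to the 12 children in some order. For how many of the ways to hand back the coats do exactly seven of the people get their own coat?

Choose which 7 of the 12 are fixed: C(12,7) = 792.
The other 5 form a derangement: !5 = 44.
Total: 792 × 44 = 34848.

34848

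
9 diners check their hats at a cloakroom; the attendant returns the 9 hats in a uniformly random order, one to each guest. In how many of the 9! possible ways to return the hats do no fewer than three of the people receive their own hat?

29143

Sum C(9,i)·!(9-i) for i = 3..9:
  i=3: C(9,3)·!6 = 84·265 = 22260
  i=4: C(9,4)·!5 = 126·44 = 5544
  i=5: C(9,5)·!4 = 126·9 = 1134
  i=6: C(9,6)·!3 = 84·2 = 168
  i=7: C(9,7)·!2 = 36·1 = 36
  i=8: C(9,8)·!1 = 9·0 = 0
  i=9: C(9,9)·!0 = 1·1 = 1
Total = 29143.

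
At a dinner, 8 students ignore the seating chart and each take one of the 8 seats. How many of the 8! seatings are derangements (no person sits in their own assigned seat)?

!8 is the nearest integer to 8!/e.
8! = 40320, and 40320/e ≈ 14832.90, so !8 = 14833.

14833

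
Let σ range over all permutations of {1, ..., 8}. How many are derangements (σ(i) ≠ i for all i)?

!8 = 8! · Σ_{k=0}^{8} (-1)^k/k!
= 8! - 8!/1! + 8!/2! - 8!/3! + 8!/4! - 8!/5! + 8!/6! - 8!/7! + 8!/8!
= 40320 - 40320 + 20160 - 6720 + 1680 - 336 + 56 - 8 + 1
= 14833

14833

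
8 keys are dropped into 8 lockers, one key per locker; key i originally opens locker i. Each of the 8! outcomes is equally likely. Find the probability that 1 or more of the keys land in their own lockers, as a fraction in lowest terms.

3641/5760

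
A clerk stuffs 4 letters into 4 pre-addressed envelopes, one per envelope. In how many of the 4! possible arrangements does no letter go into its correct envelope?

!4 is the nearest integer to 4!/e.
4! = 24, and 24/e ≈ 8.83, so !4 = 9.

9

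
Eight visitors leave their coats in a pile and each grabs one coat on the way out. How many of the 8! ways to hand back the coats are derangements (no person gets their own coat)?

!8 = 8! · Σ_{k=0}^{8} (-1)^k/k!
= 8! - 8!/1! + 8!/2! - 8!/3! + 8!/4! - 8!/5! + 8!/6! - 8!/7! + 8!/8!
= 40320 - 40320 + 20160 - 6720 + 1680 - 336 + 56 - 8 + 1
= 14833

14833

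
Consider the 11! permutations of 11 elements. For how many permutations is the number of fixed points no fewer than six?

23684

Sum C(11,i)·!(11-i) for i = 6..11:
  i=6: C(11,6)·!5 = 462·44 = 20328
  i=7: C(11,7)·!4 = 330·9 = 2970
  i=8: C(11,8)·!3 = 165·2 = 330
  i=9: C(11,9)·!2 = 55·1 = 55
  i=10: C(11,10)·!1 = 11·0 = 0
  i=11: C(11,11)·!0 = 1·1 = 1
Total = 23684.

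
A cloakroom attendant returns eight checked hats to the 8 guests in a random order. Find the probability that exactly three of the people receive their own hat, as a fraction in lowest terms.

Favorable outcomes: C(8,3)·!5 = 56·44 = 2464.
Total outcomes: 8! = 40320.
Probability = 2464/40320 = 11/180.

11/180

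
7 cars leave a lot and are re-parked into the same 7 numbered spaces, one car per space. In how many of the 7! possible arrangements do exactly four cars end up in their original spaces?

Choose which 4 of the 7 are fixed: C(7,4) = 35.
The remaining 3 must be deranged: !3 = 2.
Total: 35 × 2 = 70.

70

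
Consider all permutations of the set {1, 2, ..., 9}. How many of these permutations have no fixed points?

133496

The subfactorial !9 = [9!/e] (nearest integer).
9! = 362880, and 362880/e ≈ 133496.09, so !9 = 133496.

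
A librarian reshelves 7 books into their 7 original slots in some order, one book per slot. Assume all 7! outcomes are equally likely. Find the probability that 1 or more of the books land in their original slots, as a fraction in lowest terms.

Favorable outcomes: Σ_{i≥1} C(7,i)·!(7-i) = 7·265 + 21·44 + 35·9 + 35·2 + 21·1 + 7·0 + 1·1 = 3186.
Total outcomes: 7! = 5040.
Probability = 3186/5040 = 177/280.

177/280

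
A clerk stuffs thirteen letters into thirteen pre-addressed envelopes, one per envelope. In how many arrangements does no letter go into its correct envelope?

2290792932

!13 = 13! · Σ_{k=0}^{13} (-1)^k/k!
= 13! - 13!/1! + 13!/2! - 13!/3! + 13!/4! - 13!/5! + 13!/6! - 13!/7! + 13!/8! - 13!/9! + 13!/10! - 13!/11! + 13!/12! - 13!/13!
= 6227020800 - 6227020800 + 3113510400 - 1037836800 + 259459200 - 51891840 + 8648640 - 1235520 + 154440 - 17160 + 1716 - 156 + 13 - 1
= 2290792932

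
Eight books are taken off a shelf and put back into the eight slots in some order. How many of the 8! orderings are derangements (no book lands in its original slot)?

14833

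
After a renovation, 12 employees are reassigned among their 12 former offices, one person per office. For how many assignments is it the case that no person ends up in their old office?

176214841

The number of derangements of 12 is !12 = Σ_{k=0}^{12} (-1)^k·12!/k!
= 12! - 12!/1! + 12!/2! - 12!/3! + 12!/4! - 12!/5! + 12!/6! - 12!/7! + 12!/8! - 12!/9! + 12!/10! - 12!/11! + 12!/12!
= 479001600 - 479001600 + 239500800 - 79833600 + 19958400 - 3991680 + 665280 - 95040 + 11880 - 1320 + 132 - 12 + 1
= 176214841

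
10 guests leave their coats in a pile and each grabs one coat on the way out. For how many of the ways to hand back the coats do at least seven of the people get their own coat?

Sum C(10,i)·!(10-i) for i = 7..10:
  i=7: C(10,7)·!3 = 120·2 = 240
  i=8: C(10,8)·!2 = 45·1 = 45
  i=9: C(10,9)·!1 = 10·0 = 0
  i=10: C(10,10)·!0 = 1·1 = 1
Total = 286.

286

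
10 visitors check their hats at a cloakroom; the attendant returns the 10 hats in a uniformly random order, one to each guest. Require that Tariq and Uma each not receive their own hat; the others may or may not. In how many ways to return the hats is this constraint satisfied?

2943360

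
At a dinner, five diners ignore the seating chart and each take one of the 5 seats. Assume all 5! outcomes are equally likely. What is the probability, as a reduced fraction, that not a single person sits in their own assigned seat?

Favorable outcomes: !5 = 44.
Total outcomes: 5! = 120.
Probability = 44/120 = 11/30.

11/30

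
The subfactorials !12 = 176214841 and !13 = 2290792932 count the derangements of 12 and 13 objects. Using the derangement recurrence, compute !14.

!14 = (14-1)·(!13 + !12) = 13·(2290792932 + 176214841) = 13·2467007773 = 32071101049.

32071101049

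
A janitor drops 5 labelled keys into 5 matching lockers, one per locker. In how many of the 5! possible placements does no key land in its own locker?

By inclusion-exclusion, !5 = Σ (-1)^k · 5!/k! for k=0..5
= 5! - 5!/1! + 5!/2! - 5!/3! + 5!/4! - 5!/5!
= 120 - 120 + 60 - 20 + 5 - 1
= 44

44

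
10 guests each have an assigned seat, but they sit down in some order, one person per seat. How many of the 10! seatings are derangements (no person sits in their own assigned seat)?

By inclusion-exclusion, !10 = Σ (-1)^k · 10!/k! for k=0..10
= 10! - 10!/1! + 10!/2! - 10!/3! + 10!/4! - 10!/5! + 10!/6! - 10!/7! + 10!/8! - 10!/9! + 10!/10!
= 3628800 - 3628800 + 1814400 - 604800 + 151200 - 30240 + 5040 - 720 + 90 - 10 + 1
= 1334961

1334961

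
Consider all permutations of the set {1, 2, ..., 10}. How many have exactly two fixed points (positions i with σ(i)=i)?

667485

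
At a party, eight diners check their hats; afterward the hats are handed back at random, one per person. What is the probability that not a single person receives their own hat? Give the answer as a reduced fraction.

Favorable outcomes: !8 = 14833.
Total outcomes: 8! = 40320.
Probability = 14833/40320 = 2119/5760.

2119/5760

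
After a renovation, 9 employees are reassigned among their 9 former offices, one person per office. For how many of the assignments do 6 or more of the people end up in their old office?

# with exactly i fixed is C(9,i)·!(9-i); sum over i=6..9:
  i=6: C(9,6)·!3 = 84·2 = 168
  i=7: C(9,7)·!2 = 36·1 = 36
  i=8: C(9,8)·!1 = 9·0 = 0
  i=9: C(9,9)·!0 = 1·1 = 1
Total = 205.

205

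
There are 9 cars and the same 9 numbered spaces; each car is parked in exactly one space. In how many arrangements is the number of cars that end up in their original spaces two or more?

95887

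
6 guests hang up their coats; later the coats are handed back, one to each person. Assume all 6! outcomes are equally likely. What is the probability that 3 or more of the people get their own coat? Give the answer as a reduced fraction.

7/90

Favorable outcomes: Σ_{i≥3} C(6,i)·!(6-i) = 20·2 + 15·1 + 6·0 + 1·1 = 56.
Total outcomes: 6! = 720.
Probability = 56/720 = 7/90.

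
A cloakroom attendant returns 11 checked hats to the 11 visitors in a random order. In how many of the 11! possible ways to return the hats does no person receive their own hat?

!11 = 11! · Σ_{k=0}^{11} (-1)^k/k!
= 11! - 11!/1! + 11!/2! - 11!/3! + 11!/4! - 11!/5! + 11!/6! - 11!/7! + 11!/8! - 11!/9! + 11!/10! - 11!/11!
= 39916800 - 39916800 + 19958400 - 6652800 + 1663200 - 332640 + 55440 - 7920 + 990 - 110 + 11 - 1
= 14684570

14684570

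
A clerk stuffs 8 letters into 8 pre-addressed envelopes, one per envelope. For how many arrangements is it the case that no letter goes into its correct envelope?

14833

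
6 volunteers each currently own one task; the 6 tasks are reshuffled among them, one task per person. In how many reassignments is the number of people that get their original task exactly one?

Choose which one of the 6 is fixed: C(6,1) = 6.
The remaining 5 must be deranged: !5 = 44.
Total: 6 × 44 = 264.

264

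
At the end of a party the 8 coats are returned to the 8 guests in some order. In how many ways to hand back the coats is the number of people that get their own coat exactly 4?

630

Choose which 4 of the 8 are fixed: C(8,4) = 70.
The remaining 4 must be deranged: !4 = 9.
Total: 70 × 9 = 630.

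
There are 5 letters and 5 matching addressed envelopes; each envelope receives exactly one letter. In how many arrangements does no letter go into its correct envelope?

44

The number of derangements of 5 is !5 = Σ_{k=0}^{5} (-1)^k·5!/k!
= 5! - 5!/1! + 5!/2! - 5!/3! + 5!/4! - 5!/5!
= 120 - 120 + 60 - 20 + 5 - 1
= 44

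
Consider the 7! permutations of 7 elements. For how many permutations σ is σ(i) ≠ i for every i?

1854

!7 = 7! · Σ_{k=0}^{7} (-1)^k/k!
= 7! - 7!/1! + 7!/2! - 7!/3! + 7!/4! - 7!/5! + 7!/6! - 7!/7!
= 5040 - 5040 + 2520 - 840 + 210 - 42 + 7 - 1
= 1854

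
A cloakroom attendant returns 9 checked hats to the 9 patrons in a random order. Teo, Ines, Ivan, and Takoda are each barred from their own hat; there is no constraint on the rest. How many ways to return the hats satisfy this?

229080

Inclusion-exclusion on the 4 forbidden self-matches:
Σ_{j=0}^{4} (-1)^j C(4,j)(9-j)!
= C(4,0)·9! - C(4,1)·8! + C(4,2)·7! - C(4,3)·6! + C(4,4)·5!
= 362880 - 161280 + 30240 - 2880 + 120
= 229080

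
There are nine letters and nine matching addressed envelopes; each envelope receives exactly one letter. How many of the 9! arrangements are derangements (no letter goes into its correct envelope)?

Recurrence: !9 = 8·(!8 + !7).
!9 = 8·(14833 + 1854) = 8·16687 = 133496

133496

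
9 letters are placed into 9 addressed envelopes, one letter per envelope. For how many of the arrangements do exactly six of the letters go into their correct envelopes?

Choose which 6 of the 9 are fixed: C(9,6) = 84.
The other 3 form a derangement: !3 = 2.
Total: 84 × 2 = 168.

168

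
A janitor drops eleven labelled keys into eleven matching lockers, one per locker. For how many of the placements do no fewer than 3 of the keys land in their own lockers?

3205379

Sum C(11,i)·!(11-i) for i = 3..11:
  i=3: C(11,3)·!8 = 165·14833 = 2447445
  i=4: C(11,4)·!7 = 330·1854 = 611820
  i=5: C(11,5)·!6 = 462·265 = 122430
  i=6: C(11,6)·!5 = 462·44 = 20328
  i=7: C(11,7)·!4 = 330·9 = 2970
  i=8: C(11,8)·!3 = 165·2 = 330
  i=9: C(11,9)·!2 = 55·1 = 55
  i=10: C(11,10)·!1 = 11·0 = 0
  i=11: C(11,11)·!0 = 1·1 = 1
Total = 3205379.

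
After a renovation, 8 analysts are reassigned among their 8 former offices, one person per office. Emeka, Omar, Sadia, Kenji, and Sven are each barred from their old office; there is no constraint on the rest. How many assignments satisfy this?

Let A_j be the event that the j-th constrained one is fixed. By inclusion-exclusion over the 5 events:
Σ_{j=0}^{5} (-1)^j C(5,j)(8-j)!
= C(5,0)·8! - C(5,1)·7! + C(5,2)·6! - C(5,3)·5! + C(5,4)·4! - C(5,5)·3!
= 40320 - 25200 + 7200 - 1200 + 120 - 6
= 21234

21234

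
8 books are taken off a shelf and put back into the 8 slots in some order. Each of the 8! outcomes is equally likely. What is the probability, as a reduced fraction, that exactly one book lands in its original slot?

103/280

Favorable outcomes: C(8,1)·!7 = 8·1854 = 14832.
Total outcomes: 8! = 40320.
Probability = 14832/40320 = 103/280.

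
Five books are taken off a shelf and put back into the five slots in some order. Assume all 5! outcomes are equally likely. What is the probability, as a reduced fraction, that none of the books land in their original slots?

Favorable outcomes: !5 = 44.
Total outcomes: 5! = 120.
Probability = 44/120 = 11/30.

11/30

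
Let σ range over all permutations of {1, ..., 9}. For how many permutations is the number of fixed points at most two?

333737

Sum C(9,i)·!(9-i) for i = 0..2:
  i=0: C(9,0)·!9 = 1·133496 = 133496
  i=1: C(9,1)·!8 = 9·14833 = 133497
  i=2: C(9,2)·!7 = 36·1854 = 66744
Total = 333737.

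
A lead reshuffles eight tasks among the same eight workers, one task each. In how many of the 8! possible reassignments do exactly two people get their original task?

7420

Choose which 2 of the 8 are fixed: C(8,2) = 28.
The other 6 form a derangement: !6 = 265.
Total: 28 × 265 = 7420.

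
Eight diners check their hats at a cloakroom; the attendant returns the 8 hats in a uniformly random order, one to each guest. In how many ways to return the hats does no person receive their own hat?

14833

Use !n = (n-1)(!(n-1) + !(n-2)).
!8 = 7·(1854 + 265) = 7·2119 = 14833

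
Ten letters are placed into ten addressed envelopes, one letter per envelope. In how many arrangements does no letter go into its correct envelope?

1334961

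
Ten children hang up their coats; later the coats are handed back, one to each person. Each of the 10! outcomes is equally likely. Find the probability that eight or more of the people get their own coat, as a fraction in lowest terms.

Favorable outcomes: Σ_{i≥8} C(10,i)·!(10-i) = 45·1 + 10·0 + 1·1 = 46.
Total outcomes: 10! = 3628800.
Probability = 46/3628800 = 23/1814400.

23/1814400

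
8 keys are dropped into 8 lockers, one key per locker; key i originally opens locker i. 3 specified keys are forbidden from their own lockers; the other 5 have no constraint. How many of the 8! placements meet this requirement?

27240

Let A_j be the event that the j-th constrained one is fixed. By inclusion-exclusion over the 3 events:
Σ_{j=0}^{3} (-1)^j C(3,j)(8-j)!
= C(3,0)·8! - C(3,1)·7! + C(3,2)·6! - C(3,3)·5!
= 40320 - 15120 + 2160 - 120
= 27240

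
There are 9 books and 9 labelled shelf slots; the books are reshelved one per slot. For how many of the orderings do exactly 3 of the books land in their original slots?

22260

Choose which 3 of the 9 are fixed: C(9,3) = 84.
The other 6 form a derangement: !6 = 265.
Total: 84 × 265 = 22260.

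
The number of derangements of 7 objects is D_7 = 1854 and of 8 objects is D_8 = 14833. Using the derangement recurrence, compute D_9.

133496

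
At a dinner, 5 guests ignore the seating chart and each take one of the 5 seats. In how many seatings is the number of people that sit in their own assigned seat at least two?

31

# with exactly i fixed is C(5,i)·!(5-i); sum over i=2..5:
  i=2: C(5,2)·!3 = 10·2 = 20
  i=3: C(5,3)·!2 = 10·1 = 10
  i=4: C(5,4)·!1 = 5·0 = 0
  i=5: C(5,5)·!0 = 1·1 = 1
Total = 31.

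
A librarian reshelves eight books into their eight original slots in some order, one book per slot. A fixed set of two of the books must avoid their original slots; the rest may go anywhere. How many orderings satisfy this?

30960

Inclusion-exclusion on the 2 forbidden self-matches:
Σ_{j=0}^{2} (-1)^j C(2,j)(8-j)!
= C(2,0)·8! - C(2,1)·7! + C(2,2)·6!
= 40320 - 10080 + 720
= 30960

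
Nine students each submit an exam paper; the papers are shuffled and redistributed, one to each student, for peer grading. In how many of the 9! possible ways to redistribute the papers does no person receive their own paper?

133496

!9 is the nearest integer to 9!/e.
9! = 362880, and 362880/e ≈ 133496.09, so !9 = 133496.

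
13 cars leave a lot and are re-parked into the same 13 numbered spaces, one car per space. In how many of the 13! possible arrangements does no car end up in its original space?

Recurrence: !13 = 12·(!12 + !11).
!13 = 12·(176214841 + 14684570) = 12·190899411 = 2290792932

2290792932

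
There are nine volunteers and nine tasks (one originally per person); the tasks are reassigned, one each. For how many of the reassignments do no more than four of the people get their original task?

361541

# with exactly i fixed is C(9,i)·!(9-i); sum over i=0..4:
  i=0: C(9,0)·!9 = 1·133496 = 133496
  i=1: C(9,1)·!8 = 9·14833 = 133497
  i=2: C(9,2)·!7 = 36·1854 = 66744
  i=3: C(9,3)·!6 = 84·265 = 22260
  i=4: C(9,4)·!5 = 126·44 = 5544
Total = 361541.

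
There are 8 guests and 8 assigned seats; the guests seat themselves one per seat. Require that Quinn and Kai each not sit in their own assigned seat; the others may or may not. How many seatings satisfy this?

Let A_j be the event that the j-th constrained one is fixed. By inclusion-exclusion over the 2 events:
Σ_{j=0}^{2} (-1)^j C(2,j)(8-j)!
= C(2,0)·8! - C(2,1)·7! + C(2,2)·6!
= 40320 - 10080 + 720
= 30960

30960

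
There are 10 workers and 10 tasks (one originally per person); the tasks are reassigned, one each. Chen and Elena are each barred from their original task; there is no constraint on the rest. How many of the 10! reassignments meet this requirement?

Inclusion-exclusion on the 2 forbidden self-matches:
Σ_{j=0}^{2} (-1)^j C(2,j)(10-j)!
= C(2,0)·10! - C(2,1)·9! + C(2,2)·8!
= 3628800 - 725760 + 40320
= 2943360

2943360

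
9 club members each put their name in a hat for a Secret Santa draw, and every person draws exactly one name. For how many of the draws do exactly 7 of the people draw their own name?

36

Choose which 7 of the 9 are fixed: C(9,7) = 36.
The other 2 form a derangement: !2 = 1.
Total: 36 × 1 = 36.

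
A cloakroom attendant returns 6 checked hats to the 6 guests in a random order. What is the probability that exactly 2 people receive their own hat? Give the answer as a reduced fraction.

3/16

Favorable outcomes: C(6,2)·!4 = 15·9 = 135.
Total outcomes: 6! = 720.
Probability = 135/720 = 3/16.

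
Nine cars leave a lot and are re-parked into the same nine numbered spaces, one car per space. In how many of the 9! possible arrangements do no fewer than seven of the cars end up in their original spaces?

37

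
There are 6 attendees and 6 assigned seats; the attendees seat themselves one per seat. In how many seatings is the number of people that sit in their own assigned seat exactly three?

Pick the 3 fixed positions: C(6,3) = 20 ways.
The other 3 form a derangement: !3 = 2.
Total: 20 × 2 = 40.

40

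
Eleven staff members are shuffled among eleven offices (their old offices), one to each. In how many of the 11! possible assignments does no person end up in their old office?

14684570

The number of derangements of 11 is !11 = Σ_{k=0}^{11} (-1)^k·11!/k!
= 11! - 11!/1! + 11!/2! - 11!/3! + 11!/4! - 11!/5! + 11!/6! - 11!/7! + 11!/8! - 11!/9! + 11!/10! - 11!/11!
= 39916800 - 39916800 + 19958400 - 6652800 + 1663200 - 332640 + 55440 - 7920 + 990 - 110 + 11 - 1
= 14684570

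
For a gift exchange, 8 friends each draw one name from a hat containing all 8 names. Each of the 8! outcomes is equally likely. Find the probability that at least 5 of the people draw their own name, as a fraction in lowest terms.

Favorable outcomes: Σ_{i≥5} C(8,i)·!(8-i) = 56·2 + 28·1 + 8·0 + 1·1 = 141.
Total outcomes: 8! = 40320.
Probability = 141/40320 = 47/13440.

47/13440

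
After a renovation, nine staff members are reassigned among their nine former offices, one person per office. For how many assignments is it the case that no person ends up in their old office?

!9 is the nearest integer to 9!/e.
9! = 362880, and 362880/e ≈ 133496.09, so !9 = 133496.

133496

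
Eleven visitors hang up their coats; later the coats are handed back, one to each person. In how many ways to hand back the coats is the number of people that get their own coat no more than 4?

# with exactly i fixed is C(11,i)·!(11-i); sum over i=0..4:
  i=0: C(11,0)·!11 = 1·14684570 = 14684570
  i=1: C(11,1)·!10 = 11·1334961 = 14684571
  i=2: C(11,2)·!9 = 55·133496 = 7342280
  i=3: C(11,3)·!8 = 165·14833 = 2447445
  i=4: C(11,4)·!7 = 330·1854 = 611820
Total = 39770686.

39770686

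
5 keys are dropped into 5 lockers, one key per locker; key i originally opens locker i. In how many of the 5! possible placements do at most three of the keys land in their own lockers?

Sum C(5,i)·!(5-i) for i = 0..3:
  i=0: C(5,0)·!5 = 1·44 = 44
  i=1: C(5,1)·!4 = 5·9 = 45
  i=2: C(5,2)·!3 = 10·2 = 20
  i=3: C(5,3)·!2 = 10·1 = 10
Total = 119.

119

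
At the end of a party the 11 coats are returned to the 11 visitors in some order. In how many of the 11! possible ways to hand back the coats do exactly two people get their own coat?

Pick the 2 fixed positions: C(11,2) = 55 ways.
The remaining 9 must be deranged: !9 = 133496.
Total: 55 × 133496 = 7342280.

7342280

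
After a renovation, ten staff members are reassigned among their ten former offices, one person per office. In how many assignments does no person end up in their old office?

1334961

By inclusion-exclusion, !10 = Σ (-1)^k · 10!/k! for k=0..10
= 10! - 10!/1! + 10!/2! - 10!/3! + 10!/4! - 10!/5! + 10!/6! - 10!/7! + 10!/8! - 10!/9! + 10!/10!
= 3628800 - 3628800 + 1814400 - 604800 + 151200 - 30240 + 5040 - 720 + 90 - 10 + 1
= 1334961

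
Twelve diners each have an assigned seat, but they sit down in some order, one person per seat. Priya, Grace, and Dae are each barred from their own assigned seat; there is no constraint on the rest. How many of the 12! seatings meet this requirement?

369774720

Let A_j be the event that the j-th constrained one is fixed. By inclusion-exclusion over the 3 events:
Σ_{j=0}^{3} (-1)^j C(3,j)(12-j)!
= C(3,0)·12! - C(3,1)·11! + C(3,2)·10! - C(3,3)·9!
= 479001600 - 119750400 + 10886400 - 362880
= 369774720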